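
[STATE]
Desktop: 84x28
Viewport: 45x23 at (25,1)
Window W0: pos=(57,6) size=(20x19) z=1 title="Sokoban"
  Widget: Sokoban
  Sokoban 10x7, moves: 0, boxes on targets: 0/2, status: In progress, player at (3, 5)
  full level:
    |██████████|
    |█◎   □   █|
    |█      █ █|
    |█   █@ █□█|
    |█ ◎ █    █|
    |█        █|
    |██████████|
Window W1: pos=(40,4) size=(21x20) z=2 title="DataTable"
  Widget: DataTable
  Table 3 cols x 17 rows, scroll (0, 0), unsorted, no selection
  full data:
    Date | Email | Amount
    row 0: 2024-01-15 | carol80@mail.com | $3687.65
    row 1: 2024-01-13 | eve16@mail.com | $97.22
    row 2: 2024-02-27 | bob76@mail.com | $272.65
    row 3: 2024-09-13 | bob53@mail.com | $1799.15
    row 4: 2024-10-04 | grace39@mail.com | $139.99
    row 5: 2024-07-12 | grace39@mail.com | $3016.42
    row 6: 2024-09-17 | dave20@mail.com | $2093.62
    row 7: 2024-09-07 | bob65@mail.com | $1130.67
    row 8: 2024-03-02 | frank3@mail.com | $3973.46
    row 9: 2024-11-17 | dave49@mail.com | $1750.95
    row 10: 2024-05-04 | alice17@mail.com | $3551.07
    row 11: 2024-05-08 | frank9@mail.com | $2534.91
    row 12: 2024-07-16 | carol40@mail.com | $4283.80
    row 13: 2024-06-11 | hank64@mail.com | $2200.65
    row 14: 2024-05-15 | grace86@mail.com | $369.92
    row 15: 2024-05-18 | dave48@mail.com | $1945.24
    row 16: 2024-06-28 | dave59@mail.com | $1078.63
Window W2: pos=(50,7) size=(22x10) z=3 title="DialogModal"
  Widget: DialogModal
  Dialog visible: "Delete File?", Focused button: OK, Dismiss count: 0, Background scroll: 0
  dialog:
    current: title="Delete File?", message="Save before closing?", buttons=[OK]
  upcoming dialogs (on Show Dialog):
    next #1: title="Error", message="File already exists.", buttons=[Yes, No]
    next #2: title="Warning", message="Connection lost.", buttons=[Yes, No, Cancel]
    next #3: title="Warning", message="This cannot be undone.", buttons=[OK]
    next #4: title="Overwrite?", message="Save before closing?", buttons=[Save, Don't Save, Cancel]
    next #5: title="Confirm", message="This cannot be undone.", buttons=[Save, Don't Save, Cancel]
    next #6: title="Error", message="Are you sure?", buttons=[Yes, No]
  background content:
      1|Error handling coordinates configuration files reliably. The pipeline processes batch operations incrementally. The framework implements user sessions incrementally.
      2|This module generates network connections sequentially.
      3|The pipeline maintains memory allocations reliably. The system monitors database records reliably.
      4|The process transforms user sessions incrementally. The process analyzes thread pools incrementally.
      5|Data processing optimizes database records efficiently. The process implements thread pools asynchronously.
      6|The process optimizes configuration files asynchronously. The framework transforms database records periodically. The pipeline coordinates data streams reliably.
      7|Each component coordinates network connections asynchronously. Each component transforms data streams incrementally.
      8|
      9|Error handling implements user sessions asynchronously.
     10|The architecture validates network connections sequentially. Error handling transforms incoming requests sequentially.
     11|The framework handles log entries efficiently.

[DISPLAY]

                                             
                                             
                                             
               ┏━━━━━━━━━━━━━━━━━━━┓         
               ┃ DataTable         ┃         
               ┠───────────────────┨━━━━━━━━━
               ┃Date     ┏━━━━━━━━━━━━━━━━━━━
               ┃─────────┃ DialogModal       
               ┃2024-01-1┠───────────────────
               ┃2024-01-1┃Er┌──────────────┐r
               ┃2024-02-2┃Th│ Delete File? │t
               ┃2024-09-1┃Th│Save before cl│a
               ┃2024-10-0┃Th│     [OK]     │o
               ┃2024-07-1┃Da└──────────────┘t
               ┃2024-09-1┃The process optimiz
               ┃2024-09-0┗━━━━━━━━━━━━━━━━━━━
               ┃2024-03-02│frank3@m┃         
               ┃2024-11-17│dave49@m┃         
               ┃2024-05-04│alice17@┃         
               ┃2024-05-08│frank9@m┃         
               ┃2024-07-16│carol40@┃         
               ┃2024-06-11│hank64@m┃         
               ┗━━━━━━━━━━━━━━━━━━━┛         


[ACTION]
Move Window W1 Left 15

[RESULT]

                                             
                                             
                                             
┏━━━━━━━━━━━━━━━━━━━┓                        
┃ DataTable         ┃                        
┠───────────────────┨           ┏━━━━━━━━━━━━
┃Date      │Email   ┃    ┏━━━━━━━━━━━━━━━━━━━
┃──────────┼────────┃    ┃ DialogModal       
┃2024-01-15│carol80@┃    ┠───────────────────
┃2024-01-13│eve16@ma┃    ┃Er┌──────────────┐r
┃2024-02-27│bob76@ma┃    ┃Th│ Delete File? │t
┃2024-09-13│bob53@ma┃    ┃Th│Save before cl│a
┃2024-10-04│grace39@┃    ┃Th│     [OK]     │o
┃2024-07-12│grace39@┃    ┃Da└──────────────┘t
┃2024-09-17│dave20@m┃    ┃The process optimiz
┃2024-09-07│bob65@ma┃    ┗━━━━━━━━━━━━━━━━━━━
┃2024-03-02│frank3@m┃           ┃            
┃2024-11-17│dave49@m┃           ┃            
┃2024-05-04│alice17@┃           ┃            
┃2024-05-08│frank9@m┃           ┃            
┃2024-07-16│carol40@┃           ┃            
┃2024-06-11│hank64@m┃           ┃            
┗━━━━━━━━━━━━━━━━━━━┛           ┃            


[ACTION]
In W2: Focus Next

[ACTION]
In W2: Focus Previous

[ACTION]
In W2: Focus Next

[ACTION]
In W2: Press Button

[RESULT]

                                             
                                             
                                             
┏━━━━━━━━━━━━━━━━━━━┓                        
┃ DataTable         ┃                        
┠───────────────────┨           ┏━━━━━━━━━━━━
┃Date      │Email   ┃    ┏━━━━━━━━━━━━━━━━━━━
┃──────────┼────────┃    ┃ DialogModal       
┃2024-01-15│carol80@┃    ┠───────────────────
┃2024-01-13│eve16@ma┃    ┃Error handling coor
┃2024-02-27│bob76@ma┃    ┃This module generat
┃2024-09-13│bob53@ma┃    ┃The pipeline mainta
┃2024-10-04│grace39@┃    ┃The process transfo
┃2024-07-12│grace39@┃    ┃Data processing opt
┃2024-09-17│dave20@m┃    ┃The process optimiz
┃2024-09-07│bob65@ma┃    ┗━━━━━━━━━━━━━━━━━━━
┃2024-03-02│frank3@m┃           ┃            
┃2024-11-17│dave49@m┃           ┃            
┃2024-05-04│alice17@┃           ┃            
┃2024-05-08│frank9@m┃           ┃            
┃2024-07-16│carol40@┃           ┃            
┃2024-06-11│hank64@m┃           ┃            
┗━━━━━━━━━━━━━━━━━━━┛           ┃            


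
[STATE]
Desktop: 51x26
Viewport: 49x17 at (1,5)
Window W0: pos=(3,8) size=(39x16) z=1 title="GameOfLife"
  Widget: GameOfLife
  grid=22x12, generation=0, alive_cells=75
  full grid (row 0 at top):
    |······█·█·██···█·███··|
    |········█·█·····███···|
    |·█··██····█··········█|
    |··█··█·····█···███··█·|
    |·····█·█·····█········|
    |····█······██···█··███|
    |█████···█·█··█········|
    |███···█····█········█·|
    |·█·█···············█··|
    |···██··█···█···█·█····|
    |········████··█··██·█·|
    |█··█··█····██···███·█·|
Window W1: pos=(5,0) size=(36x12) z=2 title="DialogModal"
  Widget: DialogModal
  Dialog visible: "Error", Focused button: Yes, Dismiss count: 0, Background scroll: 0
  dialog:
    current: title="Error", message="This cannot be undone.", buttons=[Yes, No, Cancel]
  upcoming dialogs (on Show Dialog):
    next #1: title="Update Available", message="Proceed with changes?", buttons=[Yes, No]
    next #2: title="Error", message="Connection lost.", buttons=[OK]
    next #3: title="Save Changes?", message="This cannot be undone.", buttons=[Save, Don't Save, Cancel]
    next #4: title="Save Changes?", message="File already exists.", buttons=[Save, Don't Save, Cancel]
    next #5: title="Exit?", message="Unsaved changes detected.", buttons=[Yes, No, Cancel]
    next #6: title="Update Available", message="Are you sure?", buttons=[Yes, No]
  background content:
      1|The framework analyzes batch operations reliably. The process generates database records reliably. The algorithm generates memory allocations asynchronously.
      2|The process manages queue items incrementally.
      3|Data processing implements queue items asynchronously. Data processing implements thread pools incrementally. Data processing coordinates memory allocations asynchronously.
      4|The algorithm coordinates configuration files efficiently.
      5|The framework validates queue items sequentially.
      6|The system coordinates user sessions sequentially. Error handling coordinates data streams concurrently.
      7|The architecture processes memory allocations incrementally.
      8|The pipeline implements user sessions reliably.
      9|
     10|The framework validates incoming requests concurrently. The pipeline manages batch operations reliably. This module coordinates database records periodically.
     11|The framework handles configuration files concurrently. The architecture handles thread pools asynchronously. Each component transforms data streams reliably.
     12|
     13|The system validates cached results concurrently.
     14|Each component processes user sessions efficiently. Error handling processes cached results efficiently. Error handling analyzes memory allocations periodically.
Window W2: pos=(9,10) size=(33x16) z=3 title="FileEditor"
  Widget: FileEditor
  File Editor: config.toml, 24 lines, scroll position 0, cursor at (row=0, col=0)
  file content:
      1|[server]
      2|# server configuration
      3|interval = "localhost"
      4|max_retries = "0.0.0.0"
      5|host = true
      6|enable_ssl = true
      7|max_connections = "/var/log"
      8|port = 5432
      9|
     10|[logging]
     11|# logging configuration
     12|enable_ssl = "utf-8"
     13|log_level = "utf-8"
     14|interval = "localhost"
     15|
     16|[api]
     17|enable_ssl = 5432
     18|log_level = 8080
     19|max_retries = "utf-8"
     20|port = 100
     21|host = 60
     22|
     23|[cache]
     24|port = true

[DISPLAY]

    ┃Data│         Error          │ue i┃         
    ┃The │ This cannot be undone. │igur┃         
    ┃The │  [Yes]  No   Cancel    │item┃         
  ┏━┃The └────────────────────────┘ssio┃┓        
  ┃ ┃The architecture processes memory ┃┃        
  ┠─┃The┏━━━━━━━━━━━━━━━━━━━━━━━━━━━━━━━┓        
  ┃G┗━━━┃ FileEditor                    ┃        
  ┃·····┠───────────────────────────────┨        
  ┃·····┃█server]                      ▲┃        
  ┃·█··█┃# server configuration        █┃        
  ┃··█··┃interval = "localhost"        ░┃        
  ┃·····┃max_retries = "0.0.0.0"       ░┃        
  ┃····█┃host = true                   ░┃        
  ┃█████┃enable_ssl = true             ░┃        
  ┃███··┃max_connections = "/var/log"  ░┃        
  ┃·█·█·┃port = 5432                   ░┃        
  ┃···██┃                              ░┃        


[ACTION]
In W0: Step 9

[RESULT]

    ┃Data│         Error          │ue i┃         
    ┃The │ This cannot be undone. │igur┃         
    ┃The │  [Yes]  No   Cancel    │item┃         
  ┏━┃The └────────────────────────┘ssio┃┓        
  ┃ ┃The architecture processes memory ┃┃        
  ┠─┃The┏━━━━━━━━━━━━━━━━━━━━━━━━━━━━━━━┓        
  ┃G┗━━━┃ FileEditor                    ┃        
  ┃·····┠───────────────────────────────┨        
  ┃····█┃█server]                      ▲┃        
  ┃···█·┃# server configuration        █┃        
  ┃···██┃interval = "localhost"        ░┃        
  ┃····█┃max_retries = "0.0.0.0"       ░┃        
  ┃·····┃host = true                   ░┃        
  ┃·····┃enable_ssl = true             ░┃        
  ┃·····┃max_connections = "/var/log"  ░┃        
  ┃····█┃port = 5432                   ░┃        
  ┃··█··┃                              ░┃        


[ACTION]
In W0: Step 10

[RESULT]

    ┃Data│         Error          │ue i┃         
    ┃The │ This cannot be undone. │igur┃         
    ┃The │  [Yes]  No   Cancel    │item┃         
  ┏━┃The └────────────────────────┘ssio┃┓        
  ┃ ┃The architecture processes memory ┃┃        
  ┠─┃The┏━━━━━━━━━━━━━━━━━━━━━━━━━━━━━━━┓        
  ┃G┗━━━┃ FileEditor                    ┃        
  ┃····█┠───────────────────────────────┨        
  ┃····█┃█server]                      ▲┃        
  ┃····█┃# server configuration        █┃        
  ┃·····┃interval = "localhost"        ░┃        
  ┃·····┃max_retries = "0.0.0.0"       ░┃        
  ┃·····┃host = true                   ░┃        
  ┃·····┃enable_ssl = true             ░┃        
  ┃·····┃max_connections = "/var/log"  ░┃        
  ┃·····┃port = 5432                   ░┃        
  ┃···██┃                              ░┃        


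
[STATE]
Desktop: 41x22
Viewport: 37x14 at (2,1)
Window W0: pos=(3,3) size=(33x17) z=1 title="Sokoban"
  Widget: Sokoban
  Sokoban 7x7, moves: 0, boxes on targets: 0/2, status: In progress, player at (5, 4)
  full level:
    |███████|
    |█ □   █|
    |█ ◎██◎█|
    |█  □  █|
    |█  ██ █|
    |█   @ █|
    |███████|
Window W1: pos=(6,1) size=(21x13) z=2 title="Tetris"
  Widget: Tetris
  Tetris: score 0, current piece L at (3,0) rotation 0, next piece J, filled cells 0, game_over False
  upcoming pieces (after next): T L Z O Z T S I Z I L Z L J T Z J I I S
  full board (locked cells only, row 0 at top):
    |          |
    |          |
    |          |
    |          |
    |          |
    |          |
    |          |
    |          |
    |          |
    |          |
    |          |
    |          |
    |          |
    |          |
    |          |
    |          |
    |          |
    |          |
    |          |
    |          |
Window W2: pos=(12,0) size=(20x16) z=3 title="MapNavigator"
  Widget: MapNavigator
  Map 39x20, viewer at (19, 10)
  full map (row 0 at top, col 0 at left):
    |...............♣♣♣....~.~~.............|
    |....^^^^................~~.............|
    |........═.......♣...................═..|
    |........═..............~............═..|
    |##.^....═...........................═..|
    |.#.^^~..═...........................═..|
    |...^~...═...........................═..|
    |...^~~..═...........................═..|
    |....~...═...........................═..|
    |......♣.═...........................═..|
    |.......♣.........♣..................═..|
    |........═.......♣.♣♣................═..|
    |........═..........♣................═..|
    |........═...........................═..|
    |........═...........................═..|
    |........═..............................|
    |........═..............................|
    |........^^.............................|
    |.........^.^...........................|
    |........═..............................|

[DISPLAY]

    ┏━━━━━┃ MapNavigator     ┃       
    ┃ Tetr┠──────────────────┨       
 ┏━━┠─────┃..................┃━━━┓   
 ┃ S┃     ┃..................┃   ┃   
 ┠──┃     ┃..................┃───┨   
 ┃██┃     ┃..................┃   ┃   
 ┃█ ┃     ┃..................┃   ┃   
 ┃█ ┃     ┃..................┃   ┃   
 ┃█ ┃     ┃.......♣.@........┃   ┃   
 ┃█ ┃     ┃......♣.♣♣........┃   ┃   
 ┃█ ┃     ┃.........♣........┃   ┃   
 ┃██┃     ┃..................┃   ┃   
 ┃Mo┗━━━━━┃..................┃   ┃   
 ┃        ┃..................┃   ┃   


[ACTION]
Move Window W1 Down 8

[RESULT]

          ┃ MapNavigator     ┃       
          ┠──────────────────┨       
 ┏━━━━━━━━┃..................┃━━━┓   
 ┃ Sokoban┃..................┃   ┃   
 ┠────────┃..................┃───┨   
 ┃███████ ┃..................┃   ┃   
 ┃█ □   █ ┃..................┃   ┃   
 ┃█ ◎██◎█ ┃..................┃   ┃   
 ┃█ ┏━━━━━┃.......♣.@........┃   ┃   
 ┃█ ┃ Tetr┃......♣.♣♣........┃   ┃   
 ┃█ ┠─────┃.........♣........┃   ┃   
 ┃██┃     ┃..................┃   ┃   
 ┃Mo┃     ┃..................┃   ┃   
 ┃  ┃     ┃..................┃   ┃   


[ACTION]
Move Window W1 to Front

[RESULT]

          ┃ MapNavigator     ┃       
          ┠──────────────────┨       
 ┏━━━━━━━━┃..................┃━━━┓   
 ┃ Sokoban┃..................┃   ┃   
 ┠────────┃..................┃───┨   
 ┃███████ ┃..................┃   ┃   
 ┃█ □   █ ┃..................┃   ┃   
 ┃█ ◎██◎█ ┃..................┃   ┃   
 ┃█ ┏━━━━━━━━━━━━━━━━━━━┓....┃   ┃   
 ┃█ ┃ Tetris            ┃....┃   ┃   
 ┃█ ┠───────────────────┨....┃   ┃   
 ┃██┃          │Next:   ┃....┃   ┃   
 ┃Mo┃          │█       ┃....┃   ┃   
 ┃  ┃          │███     ┃....┃   ┃   


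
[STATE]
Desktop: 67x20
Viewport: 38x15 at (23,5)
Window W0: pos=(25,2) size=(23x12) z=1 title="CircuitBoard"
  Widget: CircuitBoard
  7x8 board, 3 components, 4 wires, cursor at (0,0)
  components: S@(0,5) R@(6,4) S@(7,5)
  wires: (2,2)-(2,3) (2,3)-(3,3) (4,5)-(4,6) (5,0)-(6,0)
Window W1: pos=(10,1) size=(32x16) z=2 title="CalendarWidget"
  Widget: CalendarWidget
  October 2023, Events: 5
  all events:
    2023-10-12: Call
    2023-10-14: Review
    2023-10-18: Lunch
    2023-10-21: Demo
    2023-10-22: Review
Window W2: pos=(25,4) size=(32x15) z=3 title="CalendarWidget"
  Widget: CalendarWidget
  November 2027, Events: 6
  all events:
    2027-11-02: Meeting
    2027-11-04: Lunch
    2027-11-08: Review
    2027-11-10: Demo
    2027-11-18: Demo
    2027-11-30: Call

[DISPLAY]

Fr┃ CalendarWidget               ┃    
  ┠──────────────────────────────┨    
 6┃        November 2027         ┃    
 1┃Mo Tu We Th Fr Sa Su          ┃    
 2┃ 1  2*  3  4*  5  6  7        ┃    
27┃ 8*  9 10* 11 12 13 14        ┃    
  ┃15 16 17 18* 19 20 21         ┃    
  ┃22 23 24 25 26 27 28          ┃    
  ┃29 30*                        ┃    
  ┃                              ┃    
  ┃                              ┃    
━━┃                              ┃    
  ┃                              ┃    
  ┗━━━━━━━━━━━━━━━━━━━━━━━━━━━━━━┛    
                                      


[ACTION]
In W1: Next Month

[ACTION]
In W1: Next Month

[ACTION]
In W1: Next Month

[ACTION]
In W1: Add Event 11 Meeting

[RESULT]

Fr┃ CalendarWidget               ┃    
 5┠──────────────────────────────┨    
 1┃        November 2027         ┃    
19┃Mo Tu We Th Fr Sa Su          ┃    
26┃ 1  2*  3  4*  5  6  7        ┃    
  ┃ 8*  9 10* 11 12 13 14        ┃    
  ┃15 16 17 18* 19 20 21         ┃    
  ┃22 23 24 25 26 27 28          ┃    
  ┃29 30*                        ┃    
  ┃                              ┃    
  ┃                              ┃    
━━┃                              ┃    
  ┃                              ┃    
  ┗━━━━━━━━━━━━━━━━━━━━━━━━━━━━━━┛    
                                      


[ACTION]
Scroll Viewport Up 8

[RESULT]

                                      
━━━━━━━━━━━━━━━━━━┓                   
get               ┃━━━━━┓             
──────────────────┨     ┃             
ua┏━━━━━━━━━━━━━━━━━━━━━━━━━━━━━━┓    
Fr┃ CalendarWidget               ┃    
 5┠──────────────────────────────┨    
 1┃        November 2027         ┃    
19┃Mo Tu We Th Fr Sa Su          ┃    
26┃ 1  2*  3  4*  5  6  7        ┃    
  ┃ 8*  9 10* 11 12 13 14        ┃    
  ┃15 16 17 18* 19 20 21         ┃    
  ┃22 23 24 25 26 27 28          ┃    
  ┃29 30*                        ┃    
  ┃                              ┃    


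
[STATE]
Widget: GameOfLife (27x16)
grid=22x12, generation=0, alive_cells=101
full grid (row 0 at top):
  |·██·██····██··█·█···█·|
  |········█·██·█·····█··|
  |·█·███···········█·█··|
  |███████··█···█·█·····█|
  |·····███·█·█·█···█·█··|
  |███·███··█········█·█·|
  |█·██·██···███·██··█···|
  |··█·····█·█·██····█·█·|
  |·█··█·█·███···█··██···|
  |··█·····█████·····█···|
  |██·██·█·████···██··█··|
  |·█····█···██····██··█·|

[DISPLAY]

Gen: 0                     
·██·██····██··█·█···█·     
········█·██·█·····█··     
·█·███···········█·█··     
███████··█···█·█·····█     
·····███·█·█·█···█·█··     
███·███··█········█·█·     
█·██·██···███·██··█···     
··█·····█·█·██····█·█·     
·█··█·█·███···█··██···     
··█·····█████·····█···     
██·██·█·████···██··█··     
·█····█···██····██··█·     
                           
                           
                           


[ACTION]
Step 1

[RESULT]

Gen: 1                     
·········████·········     
·█·······████·····███·     
██····█··██·█·█···█·█·     
██·····██·█·█·█·█···█·     
·······█·█··█·█···███·     
█·█·····██···██··██···     
█·····██··█·█·█··██···     
··█·█·█·█···█··█··█···     
·███·············██···     
█·█·█·······█··██·██··     
██·█·█··█······██·██··     
███··█·█···█···███····     
                           
                           
                           


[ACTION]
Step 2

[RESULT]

Gen: 3                     
···················█··     
·█······█········██·██     
··█···███··█·█··█·····     
██····███·█·█·███·····     
█······██·····█··██·██     
·····███·█······█··█··     
··█·█··█········█·····     
···█·······█·█··█·····     
···██·█·······███·····     
···█··█·······██······     
·█·█··█·······███·█···     
···██·█···········█···     
                           
                           
                           


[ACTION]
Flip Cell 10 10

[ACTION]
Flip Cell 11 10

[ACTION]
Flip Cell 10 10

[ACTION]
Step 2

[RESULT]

Gen: 5                     
·················█··█·     
············██···█··█·     
█··········█··█·█·██··     
··█········█····█·██··     
██··········███·····█·     
·····█··············█·     
···█·█········█····█··     
··█···········█·······     
··█··█·······████·····     
·······█·····███·█····     
·······█······██·██···     
··█████········█·█····     
                           
                           
                           


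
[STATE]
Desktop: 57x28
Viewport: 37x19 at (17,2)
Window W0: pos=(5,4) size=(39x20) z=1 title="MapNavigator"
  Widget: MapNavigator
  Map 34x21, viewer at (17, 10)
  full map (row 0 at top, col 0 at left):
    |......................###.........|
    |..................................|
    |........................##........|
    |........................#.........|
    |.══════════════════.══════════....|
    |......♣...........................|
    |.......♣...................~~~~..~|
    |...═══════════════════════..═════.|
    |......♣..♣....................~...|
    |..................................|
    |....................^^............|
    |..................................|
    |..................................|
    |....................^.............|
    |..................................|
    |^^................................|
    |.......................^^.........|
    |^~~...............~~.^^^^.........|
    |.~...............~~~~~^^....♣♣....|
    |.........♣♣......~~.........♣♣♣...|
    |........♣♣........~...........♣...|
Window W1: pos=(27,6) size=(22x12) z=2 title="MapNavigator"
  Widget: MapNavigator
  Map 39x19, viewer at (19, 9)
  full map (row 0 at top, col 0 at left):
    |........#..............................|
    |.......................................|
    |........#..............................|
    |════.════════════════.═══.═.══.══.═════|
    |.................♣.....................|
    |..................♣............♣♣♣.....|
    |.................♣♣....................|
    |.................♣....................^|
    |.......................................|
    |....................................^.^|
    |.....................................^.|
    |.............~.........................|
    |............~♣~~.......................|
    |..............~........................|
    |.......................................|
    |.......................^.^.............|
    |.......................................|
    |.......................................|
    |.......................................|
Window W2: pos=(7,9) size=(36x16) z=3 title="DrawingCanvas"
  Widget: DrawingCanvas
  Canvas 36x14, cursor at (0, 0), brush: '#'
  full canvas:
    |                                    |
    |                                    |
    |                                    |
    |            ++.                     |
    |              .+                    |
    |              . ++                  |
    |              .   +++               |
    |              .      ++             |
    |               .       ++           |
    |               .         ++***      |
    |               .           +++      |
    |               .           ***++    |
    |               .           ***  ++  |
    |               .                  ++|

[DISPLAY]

                                     
                                     
━━━━━━━━━━━━━━━━━━━━━━━━━━┓          
or                        ┃          
──────────┏━━━━━━━━━━━━━━━━━━━━┓     
..........┃ MapNavigator       ┃     
..........┠────────────────────┨     
━━━━━━━━━━━━━━━━━━━━━━━━━┓.....┃     
anvas                    ┃.....┃     
─────────────────────────┨.....┃     
                         ┃.....┃     
                         ┃.....┃     
                         ┃.....┃     
   ++.                   ┃.....┃     
     .+                  ┃.....┃     
     . ++                ┃━━━━━┛     
     .   +++             ┃┃          
     .      ++           ┃┃          
      .       ++         ┃┃          


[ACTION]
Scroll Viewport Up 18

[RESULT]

                                     
                                     
                                     
                                     
━━━━━━━━━━━━━━━━━━━━━━━━━━┓          
or                        ┃          
──────────┏━━━━━━━━━━━━━━━━━━━━┓     
..........┃ MapNavigator       ┃     
..........┠────────────────────┨     
━━━━━━━━━━━━━━━━━━━━━━━━━┓.....┃     
anvas                    ┃.....┃     
─────────────────────────┨.....┃     
                         ┃.....┃     
                         ┃.....┃     
                         ┃.....┃     
   ++.                   ┃.....┃     
     .+                  ┃.....┃     
     . ++                ┃━━━━━┛     
     .   +++             ┃┃          


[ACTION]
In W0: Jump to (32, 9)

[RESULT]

                                     
                                     
                                     
                                     
━━━━━━━━━━━━━━━━━━━━━━━━━━┓          
or                        ┃          
──────────┏━━━━━━━━━━━━━━━━━━━━┓     
......... ┃ MapNavigator       ┃     
#........ ┠────────────────────┨     
━━━━━━━━━━━━━━━━━━━━━━━━━┓.....┃     
anvas                    ┃.....┃     
─────────────────────────┨.....┃     
                         ┃.....┃     
                         ┃.....┃     
                         ┃.....┃     
   ++.                   ┃.....┃     
     .+                  ┃.....┃     
     . ++                ┃━━━━━┛     
     .   +++             ┃┃          


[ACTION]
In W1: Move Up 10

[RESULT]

                                     
                                     
                                     
                                     
━━━━━━━━━━━━━━━━━━━━━━━━━━┓          
or                        ┃          
──────────┏━━━━━━━━━━━━━━━━━━━━┓     
......... ┃ MapNavigator       ┃     
#........ ┠────────────────────┨     
━━━━━━━━━━━━━━━━━━━━━━━━━┓     ┃     
anvas                    ┃     ┃     
─────────────────────────┨     ┃     
                         ┃     ┃     
                         ┃.....┃     
                         ┃.....┃     
   ++.                   ┃.....┃     
     .+                  ┃═.═.═┃     
     . ++                ┃━━━━━┛     
     .   +++             ┃┃          


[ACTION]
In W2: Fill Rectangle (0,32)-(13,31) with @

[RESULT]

                                     
                                     
                                     
                                     
━━━━━━━━━━━━━━━━━━━━━━━━━━┓          
or                        ┃          
──────────┏━━━━━━━━━━━━━━━━━━━━┓     
......... ┃ MapNavigator       ┃     
#........ ┠────────────────────┨     
━━━━━━━━━━━━━━━━━━━━━━━━━┓     ┃     
anvas                    ┃     ┃     
─────────────────────────┨     ┃     
                      @@ ┃     ┃     
                      @@ ┃.....┃     
                      @@ ┃.....┃     
   ++.                @@ ┃.....┃     
     .+               @@ ┃═.═.═┃     
     . ++             @@ ┃━━━━━┛     
     .   +++          @@ ┃┃          


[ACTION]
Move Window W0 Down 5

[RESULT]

                                     
                                     
                                     
                                     
                                     
                                     
          ┏━━━━━━━━━━━━━━━━━━━━┓     
          ┃ MapNavigator       ┃     
━━━━━━━━━━┠────────────────────┨     
━━━━━━━━━━━━━━━━━━━━━━━━━┓     ┃     
anvas                    ┃     ┃     
─────────────────────────┨     ┃     
                      @@ ┃     ┃     
                      @@ ┃.....┃     
                      @@ ┃.....┃     
   ++.                @@ ┃.....┃     
     .+               @@ ┃═.═.═┃     
     . ++             @@ ┃━━━━━┛     
     .   +++          @@ ┃┃          


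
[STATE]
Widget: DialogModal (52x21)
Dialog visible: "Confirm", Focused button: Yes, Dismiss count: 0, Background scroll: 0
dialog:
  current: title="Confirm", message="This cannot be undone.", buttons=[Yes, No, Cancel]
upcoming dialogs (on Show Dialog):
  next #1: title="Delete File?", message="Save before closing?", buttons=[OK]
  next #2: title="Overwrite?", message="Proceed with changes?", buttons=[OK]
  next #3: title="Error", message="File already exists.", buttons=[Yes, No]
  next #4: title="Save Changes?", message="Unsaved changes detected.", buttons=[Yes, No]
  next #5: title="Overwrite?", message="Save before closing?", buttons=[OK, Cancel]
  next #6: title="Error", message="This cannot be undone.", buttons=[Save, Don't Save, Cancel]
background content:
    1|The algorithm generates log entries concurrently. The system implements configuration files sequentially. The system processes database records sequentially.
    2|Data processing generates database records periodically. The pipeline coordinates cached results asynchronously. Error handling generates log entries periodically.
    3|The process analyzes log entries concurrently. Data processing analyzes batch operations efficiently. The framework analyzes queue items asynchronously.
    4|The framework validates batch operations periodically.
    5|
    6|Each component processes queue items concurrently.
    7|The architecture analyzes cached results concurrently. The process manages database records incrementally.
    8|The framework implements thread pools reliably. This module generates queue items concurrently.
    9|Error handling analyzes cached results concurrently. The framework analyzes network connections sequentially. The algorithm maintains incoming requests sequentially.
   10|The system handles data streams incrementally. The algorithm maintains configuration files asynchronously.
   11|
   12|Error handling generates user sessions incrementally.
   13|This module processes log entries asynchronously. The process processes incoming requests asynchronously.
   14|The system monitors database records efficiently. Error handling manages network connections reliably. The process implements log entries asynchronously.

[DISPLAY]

The algorithm generates log entries concurrently. Th
Data processing generates database records periodica
The process analyzes log entries concurrently. Data 
The framework validates batch operations periodicall
                                                    
Each component processes queue items concurrently.  
The architecture analyzes cached results concurrentl
The framework implements thread pools reliably. This
Error handlin┌────────────────────────┐concurrently.
The system ha│        Confirm         │ntally. The a
             │ This cannot be undone. │             
Error handlin│  [Yes]  No   Cancel    │incrementally
This module p└────────────────────────┘hronously. Th
The system monitors database records efficiently. Er
                                                    
                                                    
                                                    
                                                    
                                                    
                                                    
                                                    


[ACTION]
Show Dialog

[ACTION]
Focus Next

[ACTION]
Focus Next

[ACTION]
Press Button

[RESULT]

The algorithm generates log entries concurrently. Th
Data processing generates database records periodica
The process analyzes log entries concurrently. Data 
The framework validates batch operations periodicall
                                                    
Each component processes queue items concurrently.  
The architecture analyzes cached results concurrentl
The framework implements thread pools reliably. This
Error handling analyzes cached results concurrently.
The system handles data streams incrementally. The a
                                                    
Error handling generates user sessions incrementally
This module processes log entries asynchronously. Th
The system monitors database records efficiently. Er
                                                    
                                                    
                                                    
                                                    
                                                    
                                                    
                                                    
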